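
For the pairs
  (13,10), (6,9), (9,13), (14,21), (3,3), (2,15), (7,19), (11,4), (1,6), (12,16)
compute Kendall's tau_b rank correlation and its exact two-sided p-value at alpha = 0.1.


Step 1: Enumerate the 45 unordered pairs (i,j) with i<j and classify each by sign(x_j-x_i) * sign(y_j-y_i).
  (1,2):dx=-7,dy=-1->C; (1,3):dx=-4,dy=+3->D; (1,4):dx=+1,dy=+11->C; (1,5):dx=-10,dy=-7->C
  (1,6):dx=-11,dy=+5->D; (1,7):dx=-6,dy=+9->D; (1,8):dx=-2,dy=-6->C; (1,9):dx=-12,dy=-4->C
  (1,10):dx=-1,dy=+6->D; (2,3):dx=+3,dy=+4->C; (2,4):dx=+8,dy=+12->C; (2,5):dx=-3,dy=-6->C
  (2,6):dx=-4,dy=+6->D; (2,7):dx=+1,dy=+10->C; (2,8):dx=+5,dy=-5->D; (2,9):dx=-5,dy=-3->C
  (2,10):dx=+6,dy=+7->C; (3,4):dx=+5,dy=+8->C; (3,5):dx=-6,dy=-10->C; (3,6):dx=-7,dy=+2->D
  (3,7):dx=-2,dy=+6->D; (3,8):dx=+2,dy=-9->D; (3,9):dx=-8,dy=-7->C; (3,10):dx=+3,dy=+3->C
  (4,5):dx=-11,dy=-18->C; (4,6):dx=-12,dy=-6->C; (4,7):dx=-7,dy=-2->C; (4,8):dx=-3,dy=-17->C
  (4,9):dx=-13,dy=-15->C; (4,10):dx=-2,dy=-5->C; (5,6):dx=-1,dy=+12->D; (5,7):dx=+4,dy=+16->C
  (5,8):dx=+8,dy=+1->C; (5,9):dx=-2,dy=+3->D; (5,10):dx=+9,dy=+13->C; (6,7):dx=+5,dy=+4->C
  (6,8):dx=+9,dy=-11->D; (6,9):dx=-1,dy=-9->C; (6,10):dx=+10,dy=+1->C; (7,8):dx=+4,dy=-15->D
  (7,9):dx=-6,dy=-13->C; (7,10):dx=+5,dy=-3->D; (8,9):dx=-10,dy=+2->D; (8,10):dx=+1,dy=+12->C
  (9,10):dx=+11,dy=+10->C
Step 2: C = 30, D = 15, total pairs = 45.
Step 3: tau = (C - D)/(n(n-1)/2) = (30 - 15)/45 = 0.333333.
Step 4: Exact two-sided p-value (enumerate n! = 3628800 permutations of y under H0): p = 0.216373.
Step 5: alpha = 0.1. fail to reject H0.

tau_b = 0.3333 (C=30, D=15), p = 0.216373, fail to reject H0.


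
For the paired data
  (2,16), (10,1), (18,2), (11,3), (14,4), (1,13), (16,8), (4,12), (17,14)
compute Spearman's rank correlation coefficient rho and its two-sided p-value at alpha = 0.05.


Step 1: Rank x and y separately (midranks; no ties here).
rank(x): 2->2, 10->4, 18->9, 11->5, 14->6, 1->1, 16->7, 4->3, 17->8
rank(y): 16->9, 1->1, 2->2, 3->3, 4->4, 13->7, 8->5, 12->6, 14->8
Step 2: d_i = R_x(i) - R_y(i); compute d_i^2.
  (2-9)^2=49, (4-1)^2=9, (9-2)^2=49, (5-3)^2=4, (6-4)^2=4, (1-7)^2=36, (7-5)^2=4, (3-6)^2=9, (8-8)^2=0
sum(d^2) = 164.
Step 3: rho = 1 - 6*164 / (9*(9^2 - 1)) = 1 - 984/720 = -0.366667.
Step 4: Under H0, t = rho * sqrt((n-2)/(1-rho^2)) = -1.0427 ~ t(7).
Step 5: Two-sided p-value from the t-distribution with 7 df = 0.331740.
Step 6: alpha = 0.05. fail to reject H0.

rho = -0.3667, p = 0.331740, fail to reject H0 at alpha = 0.05.


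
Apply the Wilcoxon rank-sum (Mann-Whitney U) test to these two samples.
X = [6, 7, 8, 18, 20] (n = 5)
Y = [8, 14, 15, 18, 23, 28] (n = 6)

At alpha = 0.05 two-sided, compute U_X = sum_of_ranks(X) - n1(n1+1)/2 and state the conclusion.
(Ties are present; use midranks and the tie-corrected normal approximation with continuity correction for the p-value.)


Step 1: Combine and sort all 11 observations; assign midranks.
sorted (value, group): (6,X), (7,X), (8,X), (8,Y), (14,Y), (15,Y), (18,X), (18,Y), (20,X), (23,Y), (28,Y)
ranks: 6->1, 7->2, 8->3.5, 8->3.5, 14->5, 15->6, 18->7.5, 18->7.5, 20->9, 23->10, 28->11
Step 2: Rank sum for X: R1 = 1 + 2 + 3.5 + 7.5 + 9 = 23.
Step 3: U_X = R1 - n1(n1+1)/2 = 23 - 5*6/2 = 23 - 15 = 8.
       U_Y = n1*n2 - U_X = 30 - 8 = 22.
Step 4: Ties are present, so use the tie-corrected normal approximation (with continuity correction) for the p-value.
Step 5: p-value = 0.233197; compare to alpha = 0.05. fail to reject H0.

U_X = 8, p = 0.233197, fail to reject H0 at alpha = 0.05.


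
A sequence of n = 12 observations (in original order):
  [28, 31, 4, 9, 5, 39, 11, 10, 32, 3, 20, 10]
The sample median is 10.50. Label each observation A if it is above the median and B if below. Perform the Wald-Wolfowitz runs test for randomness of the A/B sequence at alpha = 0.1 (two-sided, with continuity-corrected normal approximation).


Step 1: Compute median = 10.50; label A = above, B = below.
Labels in order: AABBBAABABAB  (n_A = 6, n_B = 6)
Step 2: Count runs R = 8.
Step 3: Under H0 (random ordering), E[R] = 2*n_A*n_B/(n_A+n_B) + 1 = 2*6*6/12 + 1 = 7.0000.
        Var[R] = 2*n_A*n_B*(2*n_A*n_B - n_A - n_B) / ((n_A+n_B)^2 * (n_A+n_B-1)) = 4320/1584 = 2.7273.
        SD[R] = 1.6514.
Step 4: Continuity-corrected z = (R - 0.5 - E[R]) / SD[R] = (8 - 0.5 - 7.0000) / 1.6514 = 0.3028.
Step 5: Two-sided p-value via normal approximation = 2*(1 - Phi(|z|)) = 0.762069.
Step 6: alpha = 0.1. fail to reject H0.

R = 8, z = 0.3028, p = 0.762069, fail to reject H0.


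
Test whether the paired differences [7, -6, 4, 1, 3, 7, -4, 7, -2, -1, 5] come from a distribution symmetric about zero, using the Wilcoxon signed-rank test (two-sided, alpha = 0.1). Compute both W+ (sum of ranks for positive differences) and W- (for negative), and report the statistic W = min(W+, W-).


Step 1: Drop any zero differences (none here) and take |d_i|.
|d| = [7, 6, 4, 1, 3, 7, 4, 7, 2, 1, 5]
Step 2: Midrank |d_i| (ties get averaged ranks).
ranks: |7|->10, |6|->8, |4|->5.5, |1|->1.5, |3|->4, |7|->10, |4|->5.5, |7|->10, |2|->3, |1|->1.5, |5|->7
Step 3: Attach original signs; sum ranks with positive sign and with negative sign.
W+ = 10 + 5.5 + 1.5 + 4 + 10 + 10 + 7 = 48
W- = 8 + 5.5 + 3 + 1.5 = 18
(Check: W+ + W- = 66 should equal n(n+1)/2 = 66.)
Step 4: Test statistic W = min(W+, W-) = 18.
Step 5: Ties in |d|, so use the tie-corrected normal approximation.
        E[W] = n(n+1)/4 = 11*12/4 = 33.
        Tie groups: |d|=1 (t=2), |d|=4 (t=2), |d|=7 (t=3); sum(t^3 - t) = 36.
        Var[W] = n(n+1)(2n+1)/24 - sum(t^3-t)/48 = 3036/24 - 36/48 = 125.75.
        z = (W - E[W]) / sqrt(Var[W]) = (18 - 33) / 11.2138 = -1.3376.
        Two-sided p = 2*Phi(z) = 0.181016.
Step 6: alpha = 0.1. fail to reject H0.

W+ = 48, W- = 18, W = min = 18, p = 0.181016, fail to reject H0.


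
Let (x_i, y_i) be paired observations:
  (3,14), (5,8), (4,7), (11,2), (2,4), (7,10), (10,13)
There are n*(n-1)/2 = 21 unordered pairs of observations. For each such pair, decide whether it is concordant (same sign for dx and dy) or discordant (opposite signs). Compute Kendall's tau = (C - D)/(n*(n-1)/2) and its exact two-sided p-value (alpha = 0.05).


Step 1: Enumerate the 21 unordered pairs (i,j) with i<j and classify each by sign(x_j-x_i) * sign(y_j-y_i).
  (1,2):dx=+2,dy=-6->D; (1,3):dx=+1,dy=-7->D; (1,4):dx=+8,dy=-12->D; (1,5):dx=-1,dy=-10->C
  (1,6):dx=+4,dy=-4->D; (1,7):dx=+7,dy=-1->D; (2,3):dx=-1,dy=-1->C; (2,4):dx=+6,dy=-6->D
  (2,5):dx=-3,dy=-4->C; (2,6):dx=+2,dy=+2->C; (2,7):dx=+5,dy=+5->C; (3,4):dx=+7,dy=-5->D
  (3,5):dx=-2,dy=-3->C; (3,6):dx=+3,dy=+3->C; (3,7):dx=+6,dy=+6->C; (4,5):dx=-9,dy=+2->D
  (4,6):dx=-4,dy=+8->D; (4,7):dx=-1,dy=+11->D; (5,6):dx=+5,dy=+6->C; (5,7):dx=+8,dy=+9->C
  (6,7):dx=+3,dy=+3->C
Step 2: C = 11, D = 10, total pairs = 21.
Step 3: tau = (C - D)/(n(n-1)/2) = (11 - 10)/21 = 0.047619.
Step 4: Exact two-sided p-value (enumerate n! = 5040 permutations of y under H0): p = 1.000000.
Step 5: alpha = 0.05. fail to reject H0.

tau_b = 0.0476 (C=11, D=10), p = 1.000000, fail to reject H0.


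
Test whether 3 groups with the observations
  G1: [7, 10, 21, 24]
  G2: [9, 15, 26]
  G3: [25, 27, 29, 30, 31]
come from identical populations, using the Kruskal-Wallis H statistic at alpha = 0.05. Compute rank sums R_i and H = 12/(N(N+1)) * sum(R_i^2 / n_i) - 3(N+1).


Step 1: Combine all N = 12 observations and assign midranks.
sorted (value, group, rank): (7,G1,1), (9,G2,2), (10,G1,3), (15,G2,4), (21,G1,5), (24,G1,6), (25,G3,7), (26,G2,8), (27,G3,9), (29,G3,10), (30,G3,11), (31,G3,12)
Step 2: Sum ranks within each group.
R_1 = 15 (n_1 = 4)
R_2 = 14 (n_2 = 3)
R_3 = 49 (n_3 = 5)
Step 3: H = 12/(N(N+1)) * sum(R_i^2/n_i) - 3(N+1)
     = 12/(12*13) * (15^2/4 + 14^2/3 + 49^2/5) - 3*13
     = 0.076923 * 601.783 - 39
     = 7.291026.
Step 4: No ties, so H is used without correction.
Step 5: Under H0, H ~ chi^2(2); p-value = 0.026108.
Step 6: alpha = 0.05. reject H0.

H = 7.2910, df = 2, p = 0.026108, reject H0.


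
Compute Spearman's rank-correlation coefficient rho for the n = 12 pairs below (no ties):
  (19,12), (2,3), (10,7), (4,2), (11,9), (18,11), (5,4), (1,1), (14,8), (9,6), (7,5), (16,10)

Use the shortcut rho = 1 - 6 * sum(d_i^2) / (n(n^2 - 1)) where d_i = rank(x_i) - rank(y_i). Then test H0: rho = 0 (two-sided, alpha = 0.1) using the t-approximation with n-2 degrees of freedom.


Step 1: Rank x and y separately (midranks; no ties here).
rank(x): 19->12, 2->2, 10->7, 4->3, 11->8, 18->11, 5->4, 1->1, 14->9, 9->6, 7->5, 16->10
rank(y): 12->12, 3->3, 7->7, 2->2, 9->9, 11->11, 4->4, 1->1, 8->8, 6->6, 5->5, 10->10
Step 2: d_i = R_x(i) - R_y(i); compute d_i^2.
  (12-12)^2=0, (2-3)^2=1, (7-7)^2=0, (3-2)^2=1, (8-9)^2=1, (11-11)^2=0, (4-4)^2=0, (1-1)^2=0, (9-8)^2=1, (6-6)^2=0, (5-5)^2=0, (10-10)^2=0
sum(d^2) = 4.
Step 3: rho = 1 - 6*4 / (12*(12^2 - 1)) = 1 - 24/1716 = 0.986014.
Step 4: Under H0, t = rho * sqrt((n-2)/(1-rho^2)) = 18.7088 ~ t(10).
Step 5: Two-sided p-value from the t-distribution with 10 df = 0.000000.
Step 6: alpha = 0.1. reject H0.

rho = 0.9860, p = 0.000000, reject H0 at alpha = 0.1.


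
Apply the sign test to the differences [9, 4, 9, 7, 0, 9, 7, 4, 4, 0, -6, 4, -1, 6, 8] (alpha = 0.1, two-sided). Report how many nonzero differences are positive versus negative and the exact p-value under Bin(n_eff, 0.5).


Step 1: Discard zero differences. Original n = 15; n_eff = number of nonzero differences = 13.
Nonzero differences (with sign): +9, +4, +9, +7, +9, +7, +4, +4, -6, +4, -1, +6, +8
Step 2: Count signs: positive = 11, negative = 2.
Step 3: Under H0: P(positive) = 0.5, so the number of positives S ~ Bin(13, 0.5).
Step 4: Two-sided exact p-value = sum of Bin(13,0.5) probabilities at or below the observed probability = 0.022461.
Step 5: alpha = 0.1. reject H0.

n_eff = 13, pos = 11, neg = 2, p = 0.022461, reject H0.


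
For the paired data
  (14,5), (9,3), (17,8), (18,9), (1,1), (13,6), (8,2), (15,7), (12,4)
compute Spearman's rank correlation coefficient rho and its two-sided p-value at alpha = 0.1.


Step 1: Rank x and y separately (midranks; no ties here).
rank(x): 14->6, 9->3, 17->8, 18->9, 1->1, 13->5, 8->2, 15->7, 12->4
rank(y): 5->5, 3->3, 8->8, 9->9, 1->1, 6->6, 2->2, 7->7, 4->4
Step 2: d_i = R_x(i) - R_y(i); compute d_i^2.
  (6-5)^2=1, (3-3)^2=0, (8-8)^2=0, (9-9)^2=0, (1-1)^2=0, (5-6)^2=1, (2-2)^2=0, (7-7)^2=0, (4-4)^2=0
sum(d^2) = 2.
Step 3: rho = 1 - 6*2 / (9*(9^2 - 1)) = 1 - 12/720 = 0.983333.
Step 4: Under H0, t = rho * sqrt((n-2)/(1-rho^2)) = 14.3096 ~ t(7).
Step 5: Two-sided p-value from the t-distribution with 7 df = 0.000002.
Step 6: alpha = 0.1. reject H0.

rho = 0.9833, p = 0.000002, reject H0 at alpha = 0.1.


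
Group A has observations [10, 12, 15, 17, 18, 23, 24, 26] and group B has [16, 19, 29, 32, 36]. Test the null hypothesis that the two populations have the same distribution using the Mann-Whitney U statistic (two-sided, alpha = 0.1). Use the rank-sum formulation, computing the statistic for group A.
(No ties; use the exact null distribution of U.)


Step 1: Combine and sort all 13 observations; assign midranks.
sorted (value, group): (10,X), (12,X), (15,X), (16,Y), (17,X), (18,X), (19,Y), (23,X), (24,X), (26,X), (29,Y), (32,Y), (36,Y)
ranks: 10->1, 12->2, 15->3, 16->4, 17->5, 18->6, 19->7, 23->8, 24->9, 26->10, 29->11, 32->12, 36->13
Step 2: Rank sum for X: R1 = 1 + 2 + 3 + 5 + 6 + 8 + 9 + 10 = 44.
Step 3: U_X = R1 - n1(n1+1)/2 = 44 - 8*9/2 = 44 - 36 = 8.
       U_Y = n1*n2 - U_X = 40 - 8 = 32.
Step 4: No ties, so the exact null distribution of U (based on enumerating the C(13,8) = 1287 equally likely rank assignments) gives the two-sided p-value.
Step 5: p-value = 0.093240; compare to alpha = 0.1. reject H0.

U_X = 8, p = 0.093240, reject H0 at alpha = 0.1.


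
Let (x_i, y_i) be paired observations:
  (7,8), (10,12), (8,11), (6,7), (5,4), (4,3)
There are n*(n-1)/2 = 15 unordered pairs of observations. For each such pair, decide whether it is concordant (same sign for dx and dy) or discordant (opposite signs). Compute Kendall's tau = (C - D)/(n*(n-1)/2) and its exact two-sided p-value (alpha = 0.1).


Step 1: Enumerate the 15 unordered pairs (i,j) with i<j and classify each by sign(x_j-x_i) * sign(y_j-y_i).
  (1,2):dx=+3,dy=+4->C; (1,3):dx=+1,dy=+3->C; (1,4):dx=-1,dy=-1->C; (1,5):dx=-2,dy=-4->C
  (1,6):dx=-3,dy=-5->C; (2,3):dx=-2,dy=-1->C; (2,4):dx=-4,dy=-5->C; (2,5):dx=-5,dy=-8->C
  (2,6):dx=-6,dy=-9->C; (3,4):dx=-2,dy=-4->C; (3,5):dx=-3,dy=-7->C; (3,6):dx=-4,dy=-8->C
  (4,5):dx=-1,dy=-3->C; (4,6):dx=-2,dy=-4->C; (5,6):dx=-1,dy=-1->C
Step 2: C = 15, D = 0, total pairs = 15.
Step 3: tau = (C - D)/(n(n-1)/2) = (15 - 0)/15 = 1.000000.
Step 4: Exact two-sided p-value (enumerate n! = 720 permutations of y under H0): p = 0.002778.
Step 5: alpha = 0.1. reject H0.

tau_b = 1.0000 (C=15, D=0), p = 0.002778, reject H0.


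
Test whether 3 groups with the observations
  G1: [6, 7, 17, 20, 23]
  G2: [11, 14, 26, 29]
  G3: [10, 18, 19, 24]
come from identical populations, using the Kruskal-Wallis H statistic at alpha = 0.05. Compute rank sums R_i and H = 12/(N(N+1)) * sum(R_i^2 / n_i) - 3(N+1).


Step 1: Combine all N = 13 observations and assign midranks.
sorted (value, group, rank): (6,G1,1), (7,G1,2), (10,G3,3), (11,G2,4), (14,G2,5), (17,G1,6), (18,G3,7), (19,G3,8), (20,G1,9), (23,G1,10), (24,G3,11), (26,G2,12), (29,G2,13)
Step 2: Sum ranks within each group.
R_1 = 28 (n_1 = 5)
R_2 = 34 (n_2 = 4)
R_3 = 29 (n_3 = 4)
Step 3: H = 12/(N(N+1)) * sum(R_i^2/n_i) - 3(N+1)
     = 12/(13*14) * (28^2/5 + 34^2/4 + 29^2/4) - 3*14
     = 0.065934 * 656.05 - 42
     = 1.256044.
Step 4: No ties, so H is used without correction.
Step 5: Under H0, H ~ chi^2(2); p-value = 0.533646.
Step 6: alpha = 0.05. fail to reject H0.

H = 1.2560, df = 2, p = 0.533646, fail to reject H0.


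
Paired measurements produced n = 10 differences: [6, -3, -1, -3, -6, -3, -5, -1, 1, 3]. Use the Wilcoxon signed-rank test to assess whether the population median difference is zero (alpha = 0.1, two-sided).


Step 1: Drop any zero differences (none here) and take |d_i|.
|d| = [6, 3, 1, 3, 6, 3, 5, 1, 1, 3]
Step 2: Midrank |d_i| (ties get averaged ranks).
ranks: |6|->9.5, |3|->5.5, |1|->2, |3|->5.5, |6|->9.5, |3|->5.5, |5|->8, |1|->2, |1|->2, |3|->5.5
Step 3: Attach original signs; sum ranks with positive sign and with negative sign.
W+ = 9.5 + 2 + 5.5 = 17
W- = 5.5 + 2 + 5.5 + 9.5 + 5.5 + 8 + 2 = 38
(Check: W+ + W- = 55 should equal n(n+1)/2 = 55.)
Step 4: Test statistic W = min(W+, W-) = 17.
Step 5: Ties in |d|, so use the tie-corrected normal approximation.
        E[W] = n(n+1)/4 = 10*11/4 = 27.5.
        Tie groups: |d|=1 (t=3), |d|=3 (t=4), |d|=6 (t=2); sum(t^3 - t) = 90.
        Var[W] = n(n+1)(2n+1)/24 - sum(t^3-t)/48 = 2310/24 - 90/48 = 94.375.
        z = (W - E[W]) / sqrt(Var[W]) = (17 - 27.5) / 9.7147 = -1.0808.
        Two-sided p = 2*Phi(z) = 0.279769.
Step 6: alpha = 0.1. fail to reject H0.

W+ = 17, W- = 38, W = min = 17, p = 0.279769, fail to reject H0.


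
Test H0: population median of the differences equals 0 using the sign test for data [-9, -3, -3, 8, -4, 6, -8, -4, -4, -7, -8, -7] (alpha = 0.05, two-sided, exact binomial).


Step 1: Discard zero differences. Original n = 12; n_eff = number of nonzero differences = 12.
Nonzero differences (with sign): -9, -3, -3, +8, -4, +6, -8, -4, -4, -7, -8, -7
Step 2: Count signs: positive = 2, negative = 10.
Step 3: Under H0: P(positive) = 0.5, so the number of positives S ~ Bin(12, 0.5).
Step 4: Two-sided exact p-value = sum of Bin(12,0.5) probabilities at or below the observed probability = 0.038574.
Step 5: alpha = 0.05. reject H0.

n_eff = 12, pos = 2, neg = 10, p = 0.038574, reject H0.


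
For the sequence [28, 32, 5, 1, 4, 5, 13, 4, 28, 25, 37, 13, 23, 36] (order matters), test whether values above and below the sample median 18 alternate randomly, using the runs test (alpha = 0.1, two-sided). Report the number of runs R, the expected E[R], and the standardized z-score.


Step 1: Compute median = 18; label A = above, B = below.
Labels in order: AABBBBBBAAABAA  (n_A = 7, n_B = 7)
Step 2: Count runs R = 5.
Step 3: Under H0 (random ordering), E[R] = 2*n_A*n_B/(n_A+n_B) + 1 = 2*7*7/14 + 1 = 8.0000.
        Var[R] = 2*n_A*n_B*(2*n_A*n_B - n_A - n_B) / ((n_A+n_B)^2 * (n_A+n_B-1)) = 8232/2548 = 3.2308.
        SD[R] = 1.7974.
Step 4: Continuity-corrected z = (R + 0.5 - E[R]) / SD[R] = (5 + 0.5 - 8.0000) / 1.7974 = -1.3909.
Step 5: Two-sided p-value via normal approximation = 2*(1 - Phi(|z|)) = 0.164264.
Step 6: alpha = 0.1. fail to reject H0.

R = 5, z = -1.3909, p = 0.164264, fail to reject H0.


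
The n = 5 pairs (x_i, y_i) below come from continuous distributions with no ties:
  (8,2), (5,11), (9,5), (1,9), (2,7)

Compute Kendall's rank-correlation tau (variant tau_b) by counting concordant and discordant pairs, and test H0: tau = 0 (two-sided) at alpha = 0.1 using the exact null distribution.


Step 1: Enumerate the 10 unordered pairs (i,j) with i<j and classify each by sign(x_j-x_i) * sign(y_j-y_i).
  (1,2):dx=-3,dy=+9->D; (1,3):dx=+1,dy=+3->C; (1,4):dx=-7,dy=+7->D; (1,5):dx=-6,dy=+5->D
  (2,3):dx=+4,dy=-6->D; (2,4):dx=-4,dy=-2->C; (2,5):dx=-3,dy=-4->C; (3,4):dx=-8,dy=+4->D
  (3,5):dx=-7,dy=+2->D; (4,5):dx=+1,dy=-2->D
Step 2: C = 3, D = 7, total pairs = 10.
Step 3: tau = (C - D)/(n(n-1)/2) = (3 - 7)/10 = -0.400000.
Step 4: Exact two-sided p-value (enumerate n! = 120 permutations of y under H0): p = 0.483333.
Step 5: alpha = 0.1. fail to reject H0.

tau_b = -0.4000 (C=3, D=7), p = 0.483333, fail to reject H0.


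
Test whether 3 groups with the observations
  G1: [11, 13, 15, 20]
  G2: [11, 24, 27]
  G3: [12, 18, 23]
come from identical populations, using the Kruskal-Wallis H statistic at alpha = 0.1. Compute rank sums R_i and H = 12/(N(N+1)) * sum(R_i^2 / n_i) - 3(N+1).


Step 1: Combine all N = 10 observations and assign midranks.
sorted (value, group, rank): (11,G1,1.5), (11,G2,1.5), (12,G3,3), (13,G1,4), (15,G1,5), (18,G3,6), (20,G1,7), (23,G3,8), (24,G2,9), (27,G2,10)
Step 2: Sum ranks within each group.
R_1 = 17.5 (n_1 = 4)
R_2 = 20.5 (n_2 = 3)
R_3 = 17 (n_3 = 3)
Step 3: H = 12/(N(N+1)) * sum(R_i^2/n_i) - 3(N+1)
     = 12/(10*11) * (17.5^2/4 + 20.5^2/3 + 17^2/3) - 3*11
     = 0.109091 * 312.979 - 33
     = 1.143182.
Step 4: Ties present; correction factor C = 1 - 6/(10^3 - 10) = 0.993939. Corrected H = 1.143182 / 0.993939 = 1.150152.
Step 5: Under H0, H ~ chi^2(2); p-value = 0.562662.
Step 6: alpha = 0.1. fail to reject H0.

H = 1.1502, df = 2, p = 0.562662, fail to reject H0.


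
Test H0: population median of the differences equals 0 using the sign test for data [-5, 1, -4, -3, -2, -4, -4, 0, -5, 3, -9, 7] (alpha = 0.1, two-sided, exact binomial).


Step 1: Discard zero differences. Original n = 12; n_eff = number of nonzero differences = 11.
Nonzero differences (with sign): -5, +1, -4, -3, -2, -4, -4, -5, +3, -9, +7
Step 2: Count signs: positive = 3, negative = 8.
Step 3: Under H0: P(positive) = 0.5, so the number of positives S ~ Bin(11, 0.5).
Step 4: Two-sided exact p-value = sum of Bin(11,0.5) probabilities at or below the observed probability = 0.226562.
Step 5: alpha = 0.1. fail to reject H0.

n_eff = 11, pos = 3, neg = 8, p = 0.226562, fail to reject H0.


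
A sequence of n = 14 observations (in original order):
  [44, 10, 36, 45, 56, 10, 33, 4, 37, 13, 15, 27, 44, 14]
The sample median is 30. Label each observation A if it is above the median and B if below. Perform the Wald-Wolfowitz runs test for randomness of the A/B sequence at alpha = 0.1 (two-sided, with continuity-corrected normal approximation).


Step 1: Compute median = 30; label A = above, B = below.
Labels in order: ABAAABABABBBAB  (n_A = 7, n_B = 7)
Step 2: Count runs R = 10.
Step 3: Under H0 (random ordering), E[R] = 2*n_A*n_B/(n_A+n_B) + 1 = 2*7*7/14 + 1 = 8.0000.
        Var[R] = 2*n_A*n_B*(2*n_A*n_B - n_A - n_B) / ((n_A+n_B)^2 * (n_A+n_B-1)) = 8232/2548 = 3.2308.
        SD[R] = 1.7974.
Step 4: Continuity-corrected z = (R - 0.5 - E[R]) / SD[R] = (10 - 0.5 - 8.0000) / 1.7974 = 0.8345.
Step 5: Two-sided p-value via normal approximation = 2*(1 - Phi(|z|)) = 0.403986.
Step 6: alpha = 0.1. fail to reject H0.

R = 10, z = 0.8345, p = 0.403986, fail to reject H0.


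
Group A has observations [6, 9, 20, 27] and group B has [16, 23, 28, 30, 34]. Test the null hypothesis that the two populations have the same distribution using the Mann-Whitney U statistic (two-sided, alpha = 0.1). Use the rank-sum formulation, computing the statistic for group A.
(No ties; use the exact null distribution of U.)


Step 1: Combine and sort all 9 observations; assign midranks.
sorted (value, group): (6,X), (9,X), (16,Y), (20,X), (23,Y), (27,X), (28,Y), (30,Y), (34,Y)
ranks: 6->1, 9->2, 16->3, 20->4, 23->5, 27->6, 28->7, 30->8, 34->9
Step 2: Rank sum for X: R1 = 1 + 2 + 4 + 6 = 13.
Step 3: U_X = R1 - n1(n1+1)/2 = 13 - 4*5/2 = 13 - 10 = 3.
       U_Y = n1*n2 - U_X = 20 - 3 = 17.
Step 4: No ties, so the exact null distribution of U (based on enumerating the C(9,4) = 126 equally likely rank assignments) gives the two-sided p-value.
Step 5: p-value = 0.111111; compare to alpha = 0.1. fail to reject H0.

U_X = 3, p = 0.111111, fail to reject H0 at alpha = 0.1.


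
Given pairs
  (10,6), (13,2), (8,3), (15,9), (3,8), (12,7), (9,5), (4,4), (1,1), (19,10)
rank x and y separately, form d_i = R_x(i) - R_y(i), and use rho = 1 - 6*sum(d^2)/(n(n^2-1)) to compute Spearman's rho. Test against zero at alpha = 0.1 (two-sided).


Step 1: Rank x and y separately (midranks; no ties here).
rank(x): 10->6, 13->8, 8->4, 15->9, 3->2, 12->7, 9->5, 4->3, 1->1, 19->10
rank(y): 6->6, 2->2, 3->3, 9->9, 8->8, 7->7, 5->5, 4->4, 1->1, 10->10
Step 2: d_i = R_x(i) - R_y(i); compute d_i^2.
  (6-6)^2=0, (8-2)^2=36, (4-3)^2=1, (9-9)^2=0, (2-8)^2=36, (7-7)^2=0, (5-5)^2=0, (3-4)^2=1, (1-1)^2=0, (10-10)^2=0
sum(d^2) = 74.
Step 3: rho = 1 - 6*74 / (10*(10^2 - 1)) = 1 - 444/990 = 0.551515.
Step 4: Under H0, t = rho * sqrt((n-2)/(1-rho^2)) = 1.8700 ~ t(8).
Step 5: Two-sided p-value from the t-distribution with 8 df = 0.098401.
Step 6: alpha = 0.1. reject H0.

rho = 0.5515, p = 0.098401, reject H0 at alpha = 0.1.


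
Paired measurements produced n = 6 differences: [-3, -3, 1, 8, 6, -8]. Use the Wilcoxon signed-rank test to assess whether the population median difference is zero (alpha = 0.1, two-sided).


Step 1: Drop any zero differences (none here) and take |d_i|.
|d| = [3, 3, 1, 8, 6, 8]
Step 2: Midrank |d_i| (ties get averaged ranks).
ranks: |3|->2.5, |3|->2.5, |1|->1, |8|->5.5, |6|->4, |8|->5.5
Step 3: Attach original signs; sum ranks with positive sign and with negative sign.
W+ = 1 + 5.5 + 4 = 10.5
W- = 2.5 + 2.5 + 5.5 = 10.5
(Check: W+ + W- = 21 should equal n(n+1)/2 = 21.)
Step 4: Test statistic W = min(W+, W-) = 10.5.
Step 5: Ties in |d|, so use the tie-corrected normal approximation.
        E[W] = n(n+1)/4 = 6*7/4 = 10.5.
        Tie groups: |d|=3 (t=2), |d|=8 (t=2); sum(t^3 - t) = 12.
        Var[W] = n(n+1)(2n+1)/24 - sum(t^3-t)/48 = 546/24 - 12/48 = 22.5.
        z = (W - E[W]) / sqrt(Var[W]) = (10.5 - 10.5) / 4.7434 = 0.0000.
        Two-sided p = 2*Phi(z) = 1.000000.
Step 6: alpha = 0.1. fail to reject H0.

W+ = 10.5, W- = 10.5, W = min = 10.5, p = 1.000000, fail to reject H0.


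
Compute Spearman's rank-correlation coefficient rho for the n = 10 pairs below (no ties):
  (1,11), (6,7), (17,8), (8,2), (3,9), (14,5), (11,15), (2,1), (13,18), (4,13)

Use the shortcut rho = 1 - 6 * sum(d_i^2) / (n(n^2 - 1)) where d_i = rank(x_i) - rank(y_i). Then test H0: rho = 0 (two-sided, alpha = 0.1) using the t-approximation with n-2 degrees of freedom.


Step 1: Rank x and y separately (midranks; no ties here).
rank(x): 1->1, 6->5, 17->10, 8->6, 3->3, 14->9, 11->7, 2->2, 13->8, 4->4
rank(y): 11->7, 7->4, 8->5, 2->2, 9->6, 5->3, 15->9, 1->1, 18->10, 13->8
Step 2: d_i = R_x(i) - R_y(i); compute d_i^2.
  (1-7)^2=36, (5-4)^2=1, (10-5)^2=25, (6-2)^2=16, (3-6)^2=9, (9-3)^2=36, (7-9)^2=4, (2-1)^2=1, (8-10)^2=4, (4-8)^2=16
sum(d^2) = 148.
Step 3: rho = 1 - 6*148 / (10*(10^2 - 1)) = 1 - 888/990 = 0.103030.
Step 4: Under H0, t = rho * sqrt((n-2)/(1-rho^2)) = 0.2930 ~ t(8).
Step 5: Two-sided p-value from the t-distribution with 8 df = 0.776998.
Step 6: alpha = 0.1. fail to reject H0.

rho = 0.1030, p = 0.776998, fail to reject H0 at alpha = 0.1.


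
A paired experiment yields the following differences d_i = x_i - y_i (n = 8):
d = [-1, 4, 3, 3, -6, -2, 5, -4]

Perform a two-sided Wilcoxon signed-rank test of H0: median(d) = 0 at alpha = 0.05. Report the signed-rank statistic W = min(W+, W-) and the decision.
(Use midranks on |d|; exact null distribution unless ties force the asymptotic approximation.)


Step 1: Drop any zero differences (none here) and take |d_i|.
|d| = [1, 4, 3, 3, 6, 2, 5, 4]
Step 2: Midrank |d_i| (ties get averaged ranks).
ranks: |1|->1, |4|->5.5, |3|->3.5, |3|->3.5, |6|->8, |2|->2, |5|->7, |4|->5.5
Step 3: Attach original signs; sum ranks with positive sign and with negative sign.
W+ = 5.5 + 3.5 + 3.5 + 7 = 19.5
W- = 1 + 8 + 2 + 5.5 = 16.5
(Check: W+ + W- = 36 should equal n(n+1)/2 = 36.)
Step 4: Test statistic W = min(W+, W-) = 16.5.
Step 5: Ties in |d|, so use the tie-corrected normal approximation.
        E[W] = n(n+1)/4 = 8*9/4 = 18.
        Tie groups: |d|=3 (t=2), |d|=4 (t=2); sum(t^3 - t) = 12.
        Var[W] = n(n+1)(2n+1)/24 - sum(t^3-t)/48 = 1224/24 - 12/48 = 50.75.
        z = (W - E[W]) / sqrt(Var[W]) = (16.5 - 18) / 7.1239 = -0.2106.
        Two-sided p = 2*Phi(z) = 0.833232.
Step 6: alpha = 0.05. fail to reject H0.

W+ = 19.5, W- = 16.5, W = min = 16.5, p = 0.833232, fail to reject H0.


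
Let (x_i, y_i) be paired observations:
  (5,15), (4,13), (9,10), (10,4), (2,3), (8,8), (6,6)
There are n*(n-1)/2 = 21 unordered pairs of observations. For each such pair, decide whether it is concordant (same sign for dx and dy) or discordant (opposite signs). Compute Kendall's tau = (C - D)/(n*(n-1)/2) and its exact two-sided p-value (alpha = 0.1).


Step 1: Enumerate the 21 unordered pairs (i,j) with i<j and classify each by sign(x_j-x_i) * sign(y_j-y_i).
  (1,2):dx=-1,dy=-2->C; (1,3):dx=+4,dy=-5->D; (1,4):dx=+5,dy=-11->D; (1,5):dx=-3,dy=-12->C
  (1,6):dx=+3,dy=-7->D; (1,7):dx=+1,dy=-9->D; (2,3):dx=+5,dy=-3->D; (2,4):dx=+6,dy=-9->D
  (2,5):dx=-2,dy=-10->C; (2,6):dx=+4,dy=-5->D; (2,7):dx=+2,dy=-7->D; (3,4):dx=+1,dy=-6->D
  (3,5):dx=-7,dy=-7->C; (3,6):dx=-1,dy=-2->C; (3,7):dx=-3,dy=-4->C; (4,5):dx=-8,dy=-1->C
  (4,6):dx=-2,dy=+4->D; (4,7):dx=-4,dy=+2->D; (5,6):dx=+6,dy=+5->C; (5,7):dx=+4,dy=+3->C
  (6,7):dx=-2,dy=-2->C
Step 2: C = 10, D = 11, total pairs = 21.
Step 3: tau = (C - D)/(n(n-1)/2) = (10 - 11)/21 = -0.047619.
Step 4: Exact two-sided p-value (enumerate n! = 5040 permutations of y under H0): p = 1.000000.
Step 5: alpha = 0.1. fail to reject H0.

tau_b = -0.0476 (C=10, D=11), p = 1.000000, fail to reject H0.


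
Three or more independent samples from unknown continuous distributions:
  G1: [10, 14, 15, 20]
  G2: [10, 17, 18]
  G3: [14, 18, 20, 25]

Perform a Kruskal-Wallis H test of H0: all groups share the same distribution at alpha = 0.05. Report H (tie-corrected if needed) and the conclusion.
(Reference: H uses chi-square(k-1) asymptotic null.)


Step 1: Combine all N = 11 observations and assign midranks.
sorted (value, group, rank): (10,G1,1.5), (10,G2,1.5), (14,G1,3.5), (14,G3,3.5), (15,G1,5), (17,G2,6), (18,G2,7.5), (18,G3,7.5), (20,G1,9.5), (20,G3,9.5), (25,G3,11)
Step 2: Sum ranks within each group.
R_1 = 19.5 (n_1 = 4)
R_2 = 15 (n_2 = 3)
R_3 = 31.5 (n_3 = 4)
Step 3: H = 12/(N(N+1)) * sum(R_i^2/n_i) - 3(N+1)
     = 12/(11*12) * (19.5^2/4 + 15^2/3 + 31.5^2/4) - 3*12
     = 0.090909 * 418.125 - 36
     = 2.011364.
Step 4: Ties present; correction factor C = 1 - 24/(11^3 - 11) = 0.981818. Corrected H = 2.011364 / 0.981818 = 2.048611.
Step 5: Under H0, H ~ chi^2(2); p-value = 0.359046.
Step 6: alpha = 0.05. fail to reject H0.

H = 2.0486, df = 2, p = 0.359046, fail to reject H0.


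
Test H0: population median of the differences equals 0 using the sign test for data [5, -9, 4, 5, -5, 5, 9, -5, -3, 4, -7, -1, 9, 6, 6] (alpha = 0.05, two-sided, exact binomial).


Step 1: Discard zero differences. Original n = 15; n_eff = number of nonzero differences = 15.
Nonzero differences (with sign): +5, -9, +4, +5, -5, +5, +9, -5, -3, +4, -7, -1, +9, +6, +6
Step 2: Count signs: positive = 9, negative = 6.
Step 3: Under H0: P(positive) = 0.5, so the number of positives S ~ Bin(15, 0.5).
Step 4: Two-sided exact p-value = sum of Bin(15,0.5) probabilities at or below the observed probability = 0.607239.
Step 5: alpha = 0.05. fail to reject H0.

n_eff = 15, pos = 9, neg = 6, p = 0.607239, fail to reject H0.


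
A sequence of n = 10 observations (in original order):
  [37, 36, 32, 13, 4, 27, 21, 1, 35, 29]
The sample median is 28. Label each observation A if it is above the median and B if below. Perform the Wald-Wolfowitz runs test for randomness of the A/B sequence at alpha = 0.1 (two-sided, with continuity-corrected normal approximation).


Step 1: Compute median = 28; label A = above, B = below.
Labels in order: AAABBBBBAA  (n_A = 5, n_B = 5)
Step 2: Count runs R = 3.
Step 3: Under H0 (random ordering), E[R] = 2*n_A*n_B/(n_A+n_B) + 1 = 2*5*5/10 + 1 = 6.0000.
        Var[R] = 2*n_A*n_B*(2*n_A*n_B - n_A - n_B) / ((n_A+n_B)^2 * (n_A+n_B-1)) = 2000/900 = 2.2222.
        SD[R] = 1.4907.
Step 4: Continuity-corrected z = (R + 0.5 - E[R]) / SD[R] = (3 + 0.5 - 6.0000) / 1.4907 = -1.6771.
Step 5: Two-sided p-value via normal approximation = 2*(1 - Phi(|z|)) = 0.093533.
Step 6: alpha = 0.1. reject H0.

R = 3, z = -1.6771, p = 0.093533, reject H0.


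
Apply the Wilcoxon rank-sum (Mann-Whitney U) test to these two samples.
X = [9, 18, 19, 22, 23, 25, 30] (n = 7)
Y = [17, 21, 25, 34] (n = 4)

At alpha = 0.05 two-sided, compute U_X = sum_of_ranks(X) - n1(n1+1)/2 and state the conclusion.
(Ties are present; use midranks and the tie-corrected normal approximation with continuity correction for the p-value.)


Step 1: Combine and sort all 11 observations; assign midranks.
sorted (value, group): (9,X), (17,Y), (18,X), (19,X), (21,Y), (22,X), (23,X), (25,X), (25,Y), (30,X), (34,Y)
ranks: 9->1, 17->2, 18->3, 19->4, 21->5, 22->6, 23->7, 25->8.5, 25->8.5, 30->10, 34->11
Step 2: Rank sum for X: R1 = 1 + 3 + 4 + 6 + 7 + 8.5 + 10 = 39.5.
Step 3: U_X = R1 - n1(n1+1)/2 = 39.5 - 7*8/2 = 39.5 - 28 = 11.5.
       U_Y = n1*n2 - U_X = 28 - 11.5 = 16.5.
Step 4: Ties are present, so use the tie-corrected normal approximation (with continuity correction) for the p-value.
Step 5: p-value = 0.704817; compare to alpha = 0.05. fail to reject H0.

U_X = 11.5, p = 0.704817, fail to reject H0 at alpha = 0.05.


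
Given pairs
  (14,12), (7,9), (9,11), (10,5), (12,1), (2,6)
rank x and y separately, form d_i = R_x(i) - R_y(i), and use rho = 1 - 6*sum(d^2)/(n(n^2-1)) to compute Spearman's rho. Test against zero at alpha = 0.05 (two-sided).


Step 1: Rank x and y separately (midranks; no ties here).
rank(x): 14->6, 7->2, 9->3, 10->4, 12->5, 2->1
rank(y): 12->6, 9->4, 11->5, 5->2, 1->1, 6->3
Step 2: d_i = R_x(i) - R_y(i); compute d_i^2.
  (6-6)^2=0, (2-4)^2=4, (3-5)^2=4, (4-2)^2=4, (5-1)^2=16, (1-3)^2=4
sum(d^2) = 32.
Step 3: rho = 1 - 6*32 / (6*(6^2 - 1)) = 1 - 192/210 = 0.085714.
Step 4: Under H0, t = rho * sqrt((n-2)/(1-rho^2)) = 0.1721 ~ t(4).
Step 5: Two-sided p-value from the t-distribution with 4 df = 0.871743.
Step 6: alpha = 0.05. fail to reject H0.

rho = 0.0857, p = 0.871743, fail to reject H0 at alpha = 0.05.


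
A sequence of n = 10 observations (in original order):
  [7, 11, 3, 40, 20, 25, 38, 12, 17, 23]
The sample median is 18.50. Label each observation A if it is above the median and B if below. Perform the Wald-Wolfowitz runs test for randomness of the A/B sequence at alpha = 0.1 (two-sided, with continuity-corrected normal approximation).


Step 1: Compute median = 18.50; label A = above, B = below.
Labels in order: BBBAAAABBA  (n_A = 5, n_B = 5)
Step 2: Count runs R = 4.
Step 3: Under H0 (random ordering), E[R] = 2*n_A*n_B/(n_A+n_B) + 1 = 2*5*5/10 + 1 = 6.0000.
        Var[R] = 2*n_A*n_B*(2*n_A*n_B - n_A - n_B) / ((n_A+n_B)^2 * (n_A+n_B-1)) = 2000/900 = 2.2222.
        SD[R] = 1.4907.
Step 4: Continuity-corrected z = (R + 0.5 - E[R]) / SD[R] = (4 + 0.5 - 6.0000) / 1.4907 = -1.0062.
Step 5: Two-sided p-value via normal approximation = 2*(1 - Phi(|z|)) = 0.314305.
Step 6: alpha = 0.1. fail to reject H0.

R = 4, z = -1.0062, p = 0.314305, fail to reject H0.


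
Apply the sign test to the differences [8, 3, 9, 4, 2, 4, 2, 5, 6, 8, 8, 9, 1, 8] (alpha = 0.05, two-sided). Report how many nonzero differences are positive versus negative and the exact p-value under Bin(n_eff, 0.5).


Step 1: Discard zero differences. Original n = 14; n_eff = number of nonzero differences = 14.
Nonzero differences (with sign): +8, +3, +9, +4, +2, +4, +2, +5, +6, +8, +8, +9, +1, +8
Step 2: Count signs: positive = 14, negative = 0.
Step 3: Under H0: P(positive) = 0.5, so the number of positives S ~ Bin(14, 0.5).
Step 4: Two-sided exact p-value = sum of Bin(14,0.5) probabilities at or below the observed probability = 0.000122.
Step 5: alpha = 0.05. reject H0.

n_eff = 14, pos = 14, neg = 0, p = 0.000122, reject H0.


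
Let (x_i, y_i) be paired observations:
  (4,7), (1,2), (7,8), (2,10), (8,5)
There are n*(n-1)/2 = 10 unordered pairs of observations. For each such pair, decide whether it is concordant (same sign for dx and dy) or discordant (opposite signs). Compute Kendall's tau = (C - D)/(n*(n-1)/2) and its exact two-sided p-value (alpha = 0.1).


Step 1: Enumerate the 10 unordered pairs (i,j) with i<j and classify each by sign(x_j-x_i) * sign(y_j-y_i).
  (1,2):dx=-3,dy=-5->C; (1,3):dx=+3,dy=+1->C; (1,4):dx=-2,dy=+3->D; (1,5):dx=+4,dy=-2->D
  (2,3):dx=+6,dy=+6->C; (2,4):dx=+1,dy=+8->C; (2,5):dx=+7,dy=+3->C; (3,4):dx=-5,dy=+2->D
  (3,5):dx=+1,dy=-3->D; (4,5):dx=+6,dy=-5->D
Step 2: C = 5, D = 5, total pairs = 10.
Step 3: tau = (C - D)/(n(n-1)/2) = (5 - 5)/10 = 0.000000.
Step 4: Exact two-sided p-value (enumerate n! = 120 permutations of y under H0): p = 1.000000.
Step 5: alpha = 0.1. fail to reject H0.

tau_b = 0.0000 (C=5, D=5), p = 1.000000, fail to reject H0.


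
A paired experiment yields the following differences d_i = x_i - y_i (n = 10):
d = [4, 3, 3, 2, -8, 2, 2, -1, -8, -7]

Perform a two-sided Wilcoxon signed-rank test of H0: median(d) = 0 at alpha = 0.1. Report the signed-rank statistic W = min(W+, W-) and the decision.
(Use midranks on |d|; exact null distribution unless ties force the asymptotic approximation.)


Step 1: Drop any zero differences (none here) and take |d_i|.
|d| = [4, 3, 3, 2, 8, 2, 2, 1, 8, 7]
Step 2: Midrank |d_i| (ties get averaged ranks).
ranks: |4|->7, |3|->5.5, |3|->5.5, |2|->3, |8|->9.5, |2|->3, |2|->3, |1|->1, |8|->9.5, |7|->8
Step 3: Attach original signs; sum ranks with positive sign and with negative sign.
W+ = 7 + 5.5 + 5.5 + 3 + 3 + 3 = 27
W- = 9.5 + 1 + 9.5 + 8 = 28
(Check: W+ + W- = 55 should equal n(n+1)/2 = 55.)
Step 4: Test statistic W = min(W+, W-) = 27.
Step 5: Ties in |d|, so use the tie-corrected normal approximation.
        E[W] = n(n+1)/4 = 10*11/4 = 27.5.
        Tie groups: |d|=2 (t=3), |d|=3 (t=2), |d|=8 (t=2); sum(t^3 - t) = 36.
        Var[W] = n(n+1)(2n+1)/24 - sum(t^3-t)/48 = 2310/24 - 36/48 = 95.5.
        z = (W - E[W]) / sqrt(Var[W]) = (27 - 27.5) / 9.7724 = -0.0512.
        Two-sided p = 2*Phi(z) = 0.959194.
Step 6: alpha = 0.1. fail to reject H0.

W+ = 27, W- = 28, W = min = 27, p = 0.959194, fail to reject H0.


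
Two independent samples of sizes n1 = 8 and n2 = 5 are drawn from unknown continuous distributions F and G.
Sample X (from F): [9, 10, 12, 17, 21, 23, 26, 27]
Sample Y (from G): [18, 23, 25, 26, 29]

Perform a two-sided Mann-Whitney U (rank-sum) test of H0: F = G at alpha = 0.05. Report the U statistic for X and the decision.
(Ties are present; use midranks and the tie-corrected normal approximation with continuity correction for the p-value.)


Step 1: Combine and sort all 13 observations; assign midranks.
sorted (value, group): (9,X), (10,X), (12,X), (17,X), (18,Y), (21,X), (23,X), (23,Y), (25,Y), (26,X), (26,Y), (27,X), (29,Y)
ranks: 9->1, 10->2, 12->3, 17->4, 18->5, 21->6, 23->7.5, 23->7.5, 25->9, 26->10.5, 26->10.5, 27->12, 29->13
Step 2: Rank sum for X: R1 = 1 + 2 + 3 + 4 + 6 + 7.5 + 10.5 + 12 = 46.
Step 3: U_X = R1 - n1(n1+1)/2 = 46 - 8*9/2 = 46 - 36 = 10.
       U_Y = n1*n2 - U_X = 40 - 10 = 30.
Step 4: Ties are present, so use the tie-corrected normal approximation (with continuity correction) for the p-value.
Step 5: p-value = 0.163169; compare to alpha = 0.05. fail to reject H0.

U_X = 10, p = 0.163169, fail to reject H0 at alpha = 0.05.


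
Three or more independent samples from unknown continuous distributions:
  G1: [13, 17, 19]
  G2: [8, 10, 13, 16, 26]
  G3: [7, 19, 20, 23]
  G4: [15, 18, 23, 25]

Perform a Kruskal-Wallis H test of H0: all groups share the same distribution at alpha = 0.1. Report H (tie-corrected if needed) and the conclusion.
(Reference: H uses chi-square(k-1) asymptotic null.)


Step 1: Combine all N = 16 observations and assign midranks.
sorted (value, group, rank): (7,G3,1), (8,G2,2), (10,G2,3), (13,G1,4.5), (13,G2,4.5), (15,G4,6), (16,G2,7), (17,G1,8), (18,G4,9), (19,G1,10.5), (19,G3,10.5), (20,G3,12), (23,G3,13.5), (23,G4,13.5), (25,G4,15), (26,G2,16)
Step 2: Sum ranks within each group.
R_1 = 23 (n_1 = 3)
R_2 = 32.5 (n_2 = 5)
R_3 = 37 (n_3 = 4)
R_4 = 43.5 (n_4 = 4)
Step 3: H = 12/(N(N+1)) * sum(R_i^2/n_i) - 3(N+1)
     = 12/(16*17) * (23^2/3 + 32.5^2/5 + 37^2/4 + 43.5^2/4) - 3*17
     = 0.044118 * 1202.9 - 51
     = 2.068934.
Step 4: Ties present; correction factor C = 1 - 18/(16^3 - 16) = 0.995588. Corrected H = 2.068934 / 0.995588 = 2.078102.
Step 5: Under H0, H ~ chi^2(3); p-value = 0.556356.
Step 6: alpha = 0.1. fail to reject H0.

H = 2.0781, df = 3, p = 0.556356, fail to reject H0.


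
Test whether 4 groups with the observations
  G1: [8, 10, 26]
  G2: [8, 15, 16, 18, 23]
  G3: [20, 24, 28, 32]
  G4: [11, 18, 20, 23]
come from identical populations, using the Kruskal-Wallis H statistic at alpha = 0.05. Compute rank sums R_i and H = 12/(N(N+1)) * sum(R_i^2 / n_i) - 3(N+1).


Step 1: Combine all N = 16 observations and assign midranks.
sorted (value, group, rank): (8,G1,1.5), (8,G2,1.5), (10,G1,3), (11,G4,4), (15,G2,5), (16,G2,6), (18,G2,7.5), (18,G4,7.5), (20,G3,9.5), (20,G4,9.5), (23,G2,11.5), (23,G4,11.5), (24,G3,13), (26,G1,14), (28,G3,15), (32,G3,16)
Step 2: Sum ranks within each group.
R_1 = 18.5 (n_1 = 3)
R_2 = 31.5 (n_2 = 5)
R_3 = 53.5 (n_3 = 4)
R_4 = 32.5 (n_4 = 4)
Step 3: H = 12/(N(N+1)) * sum(R_i^2/n_i) - 3(N+1)
     = 12/(16*17) * (18.5^2/3 + 31.5^2/5 + 53.5^2/4 + 32.5^2/4) - 3*17
     = 0.044118 * 1292.16 - 51
     = 6.006985.
Step 4: Ties present; correction factor C = 1 - 24/(16^3 - 16) = 0.994118. Corrected H = 6.006985 / 0.994118 = 6.042530.
Step 5: Under H0, H ~ chi^2(3); p-value = 0.109559.
Step 6: alpha = 0.05. fail to reject H0.

H = 6.0425, df = 3, p = 0.109559, fail to reject H0.


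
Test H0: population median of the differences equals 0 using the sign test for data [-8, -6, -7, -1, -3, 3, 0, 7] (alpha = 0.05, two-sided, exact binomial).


Step 1: Discard zero differences. Original n = 8; n_eff = number of nonzero differences = 7.
Nonzero differences (with sign): -8, -6, -7, -1, -3, +3, +7
Step 2: Count signs: positive = 2, negative = 5.
Step 3: Under H0: P(positive) = 0.5, so the number of positives S ~ Bin(7, 0.5).
Step 4: Two-sided exact p-value = sum of Bin(7,0.5) probabilities at or below the observed probability = 0.453125.
Step 5: alpha = 0.05. fail to reject H0.

n_eff = 7, pos = 2, neg = 5, p = 0.453125, fail to reject H0.


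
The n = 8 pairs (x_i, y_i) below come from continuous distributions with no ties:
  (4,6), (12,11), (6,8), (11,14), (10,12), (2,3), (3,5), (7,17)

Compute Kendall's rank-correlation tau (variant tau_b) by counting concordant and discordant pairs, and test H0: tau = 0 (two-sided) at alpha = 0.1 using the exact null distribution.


Step 1: Enumerate the 28 unordered pairs (i,j) with i<j and classify each by sign(x_j-x_i) * sign(y_j-y_i).
  (1,2):dx=+8,dy=+5->C; (1,3):dx=+2,dy=+2->C; (1,4):dx=+7,dy=+8->C; (1,5):dx=+6,dy=+6->C
  (1,6):dx=-2,dy=-3->C; (1,7):dx=-1,dy=-1->C; (1,8):dx=+3,dy=+11->C; (2,3):dx=-6,dy=-3->C
  (2,4):dx=-1,dy=+3->D; (2,5):dx=-2,dy=+1->D; (2,6):dx=-10,dy=-8->C; (2,7):dx=-9,dy=-6->C
  (2,8):dx=-5,dy=+6->D; (3,4):dx=+5,dy=+6->C; (3,5):dx=+4,dy=+4->C; (3,6):dx=-4,dy=-5->C
  (3,7):dx=-3,dy=-3->C; (3,8):dx=+1,dy=+9->C; (4,5):dx=-1,dy=-2->C; (4,6):dx=-9,dy=-11->C
  (4,7):dx=-8,dy=-9->C; (4,8):dx=-4,dy=+3->D; (5,6):dx=-8,dy=-9->C; (5,7):dx=-7,dy=-7->C
  (5,8):dx=-3,dy=+5->D; (6,7):dx=+1,dy=+2->C; (6,8):dx=+5,dy=+14->C; (7,8):dx=+4,dy=+12->C
Step 2: C = 23, D = 5, total pairs = 28.
Step 3: tau = (C - D)/(n(n-1)/2) = (23 - 5)/28 = 0.642857.
Step 4: Exact two-sided p-value (enumerate n! = 40320 permutations of y under H0): p = 0.031151.
Step 5: alpha = 0.1. reject H0.

tau_b = 0.6429 (C=23, D=5), p = 0.031151, reject H0.
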